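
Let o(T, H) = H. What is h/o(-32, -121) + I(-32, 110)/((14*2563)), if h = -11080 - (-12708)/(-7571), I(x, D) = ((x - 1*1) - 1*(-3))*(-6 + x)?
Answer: 136887371998/1494144421 ≈ 91.616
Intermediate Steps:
I(x, D) = (-6 + x)*(2 + x) (I(x, D) = ((x - 1) + 3)*(-6 + x) = ((-1 + x) + 3)*(-6 + x) = (2 + x)*(-6 + x) = (-6 + x)*(2 + x))
h = -83899388/7571 (h = -11080 - (-12708)*(-1)/7571 = -11080 - 1*12708/7571 = -11080 - 12708/7571 = -83899388/7571 ≈ -11082.)
h/o(-32, -121) + I(-32, 110)/((14*2563)) = -83899388/7571/(-121) + (-12 + (-32)**2 - 4*(-32))/((14*2563)) = -83899388/7571*(-1/121) + (-12 + 1024 + 128)/35882 = 83899388/916091 + 1140*(1/35882) = 83899388/916091 + 570/17941 = 136887371998/1494144421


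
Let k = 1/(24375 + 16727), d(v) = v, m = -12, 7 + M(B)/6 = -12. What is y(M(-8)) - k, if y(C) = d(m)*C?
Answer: 56227535/41102 ≈ 1368.0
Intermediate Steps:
M(B) = -114 (M(B) = -42 + 6*(-12) = -42 - 72 = -114)
y(C) = -12*C
k = 1/41102 ≈ 2.4330e-5
y(M(-8)) - k = -12*(-114) - 1*1/41102 = 1368 - 1/41102 = 56227535/41102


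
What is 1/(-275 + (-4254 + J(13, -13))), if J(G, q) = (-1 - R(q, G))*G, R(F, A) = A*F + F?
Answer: -1/2176 ≈ -0.00045956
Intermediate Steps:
R(F, A) = F + A*F
J(G, q) = G*(-1 - q*(1 + G)) (J(G, q) = (-1 - q*(1 + G))*G = G*(-1 - q*(1 + G)))
1/(-275 + (-4254 + J(13, -13))) = 1/(-275 + (-4254 - 1*13*(1 - 13*(1 + 13)))) = 1/(-275 + (-4254 - 1*13*(1 - 13*14))) = 1/(-275 + (-4254 - 1*13*(1 - 182))) = 1/(-275 + (-4254 - 1*13*(-181))) = 1/(-275 + (-4254 + 2353)) = 1/(-275 - 1901) = 1/(-2176) = -1/2176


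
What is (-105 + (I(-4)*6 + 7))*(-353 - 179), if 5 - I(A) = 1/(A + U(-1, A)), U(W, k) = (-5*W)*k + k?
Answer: 36062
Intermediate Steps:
U(W, k) = k - 5*W*k (U(W, k) = -5*W*k + k = k - 5*W*k)
I(A) = 5 - 1/(7*A) (I(A) = 5 - 1/(A + A*(1 - 5*(-1))) = 5 - 1/(A + A*(1 + 5)) = 5 - 1/(A + A*6) = 5 - 1/(A + 6*A) = 5 - 1/(7*A))
(-105 + (I(-4)*6 + 7))*(-353 - 179) = (-105 + ((5 - ⅐/(-4))*6 + 7))*(-353 - 179) = (-105 + ((5 - ⅐*(-¼))*6 + 7))*(-532) = (-105 + ((5 + 1/28)*6 + 7))*(-532) = (-105 + ((141/28)*6 + 7))*(-532) = (-105 + (423/14 + 7))*(-532) = (-105 + 521/14)*(-532) = -949/14*(-532) = 36062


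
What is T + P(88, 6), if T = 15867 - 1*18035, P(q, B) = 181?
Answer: -1987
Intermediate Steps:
T = -2168 (T = 15867 - 18035 = -2168)
T + P(88, 6) = -2168 + 181 = -1987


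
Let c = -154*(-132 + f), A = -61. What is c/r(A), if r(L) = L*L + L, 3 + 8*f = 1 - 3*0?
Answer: 40733/7320 ≈ 5.5646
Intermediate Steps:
f = -¼ (f = -3/8 + (1 - 3*0)/8 = -3/8 + (1 + 0)/8 = -3/8 + (⅛)*1 = -3/8 + ⅛ = -¼ ≈ -0.25000)
c = 40733/2 (c = -154*(-132 - ¼) = -154*(-529/4) = 40733/2 ≈ 20367.)
r(L) = L + L² (r(L) = L² + L = L + L²)
c/r(A) = 40733/(2*((-61*(1 - 61)))) = 40733/(2*((-61*(-60)))) = (40733/2)/3660 = (40733/2)*(1/3660) = 40733/7320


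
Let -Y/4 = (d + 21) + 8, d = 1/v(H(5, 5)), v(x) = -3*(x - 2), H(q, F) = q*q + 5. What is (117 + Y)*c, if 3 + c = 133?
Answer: 2860/21 ≈ 136.19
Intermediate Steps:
c = 130 (c = -3 + 133 = 130)
H(q, F) = 5 + q² (H(q, F) = q² + 5 = 5 + q²)
v(x) = 6 - 3*x (v(x) = -3*(-2 + x) = 6 - 3*x)
d = -1/84 (d = 1/(6 - 3*(5 + 5²)) = 1/(6 - 3*(5 + 25)) = 1/(6 - 3*30) = 1/(6 - 90) = 1/(-84) = -1/84 ≈ -0.011905)
Y = -2435/21 (Y = -4*((-1/84 + 21) + 8) = -4*(1763/84 + 8) = -4*2435/84 = -2435/21 ≈ -115.95)
(117 + Y)*c = (117 - 2435/21)*130 = (22/21)*130 = 2860/21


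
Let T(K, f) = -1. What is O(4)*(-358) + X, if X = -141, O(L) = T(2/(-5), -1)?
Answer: 217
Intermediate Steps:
O(L) = -1
O(4)*(-358) + X = -1*(-358) - 141 = 358 - 141 = 217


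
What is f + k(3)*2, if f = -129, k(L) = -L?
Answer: -135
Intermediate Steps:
f + k(3)*2 = -129 - 1*3*2 = -129 - 3*2 = -129 - 6 = -135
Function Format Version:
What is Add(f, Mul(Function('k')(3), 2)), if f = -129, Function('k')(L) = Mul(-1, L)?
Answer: -135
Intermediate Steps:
Add(f, Mul(Function('k')(3), 2)) = Add(-129, Mul(Mul(-1, 3), 2)) = Add(-129, Mul(-3, 2)) = Add(-129, -6) = -135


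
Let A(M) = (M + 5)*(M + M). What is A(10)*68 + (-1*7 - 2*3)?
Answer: 20387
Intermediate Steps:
A(M) = 2*M*(5 + M) (A(M) = (5 + M)*(2*M) = 2*M*(5 + M))
A(10)*68 + (-1*7 - 2*3) = (2*10*(5 + 10))*68 + (-1*7 - 2*3) = (2*10*15)*68 + (-7 - 6) = 300*68 - 13 = 20400 - 13 = 20387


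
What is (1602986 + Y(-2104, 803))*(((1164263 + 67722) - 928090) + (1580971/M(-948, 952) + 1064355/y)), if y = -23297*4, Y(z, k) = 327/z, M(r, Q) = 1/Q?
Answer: 473133765703439159420417/196067552 ≈ 2.4131e+15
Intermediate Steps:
y = -93188
(1602986 + Y(-2104, 803))*(((1164263 + 67722) - 928090) + (1580971/M(-948, 952) + 1064355/y)) = (1602986 + 327/(-2104))*(((1164263 + 67722) - 928090) + (1580971/(1/952) + 1064355/(-93188))) = (1602986 + 327*(-1/2104))*((1231985 - 928090) + (1580971/(1/952) + 1064355*(-1/93188))) = (1602986 - 327/2104)*(303895 + (1580971*952 - 1064355/93188)) = 3372682217*(303895 + (1505084392 - 1064355/93188))/2104 = 3372682217*(303895 + 140255803257341/93188)/2104 = (3372682217/2104)*(140284122624601/93188) = 473133765703439159420417/196067552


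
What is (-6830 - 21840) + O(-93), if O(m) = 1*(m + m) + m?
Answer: -28949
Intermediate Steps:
O(m) = 3*m (O(m) = 1*(2*m) + m = 2*m + m = 3*m)
(-6830 - 21840) + O(-93) = (-6830 - 21840) + 3*(-93) = -28670 - 279 = -28949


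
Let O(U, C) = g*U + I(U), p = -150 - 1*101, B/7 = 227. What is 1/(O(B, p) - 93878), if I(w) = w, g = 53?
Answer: -1/8072 ≈ -0.00012388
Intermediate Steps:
B = 1589 (B = 7*227 = 1589)
p = -251 (p = -150 - 101 = -251)
O(U, C) = 54*U (O(U, C) = 53*U + U = 54*U)
1/(O(B, p) - 93878) = 1/(54*1589 - 93878) = 1/(85806 - 93878) = 1/(-8072) = -1/8072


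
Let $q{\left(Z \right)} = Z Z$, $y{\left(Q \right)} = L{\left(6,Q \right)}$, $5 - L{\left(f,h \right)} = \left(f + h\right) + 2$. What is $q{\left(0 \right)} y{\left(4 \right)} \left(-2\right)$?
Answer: $0$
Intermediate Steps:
$L{\left(f,h \right)} = 3 - f - h$ ($L{\left(f,h \right)} = 5 - \left(\left(f + h\right) + 2\right) = 5 - \left(2 + f + h\right) = 3 - f - h$)
$y{\left(Q \right)} = -3 - Q$ ($y{\left(Q \right)} = 3 - 6 - Q = -3 - Q$)
$q{\left(Z \right)} = Z^{2}$
$q{\left(0 \right)} y{\left(4 \right)} \left(-2\right) = 0^{2} \left(-3 - 4\right) \left(-2\right) = 0 \left(-3 - 4\right) \left(-2\right) = 0 \left(-7\right) \left(-2\right) = 0 \left(-2\right) = 0$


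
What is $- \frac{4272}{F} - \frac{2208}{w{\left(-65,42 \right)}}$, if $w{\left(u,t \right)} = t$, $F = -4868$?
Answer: $- \frac{440380}{8519} \approx -51.694$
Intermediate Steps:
$- \frac{4272}{F} - \frac{2208}{w{\left(-65,42 \right)}} = - \frac{4272}{-4868} - \frac{2208}{42} = \left(-4272\right) \left(- \frac{1}{4868}\right) - \frac{368}{7} = \frac{1068}{1217} - \frac{368}{7} = - \frac{440380}{8519}$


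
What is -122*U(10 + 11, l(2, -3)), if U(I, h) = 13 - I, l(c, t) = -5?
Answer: 976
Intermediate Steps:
-122*U(10 + 11, l(2, -3)) = -122*(13 - (10 + 11)) = -122*(13 - 1*21) = -122*(13 - 21) = -122*(-8) = 976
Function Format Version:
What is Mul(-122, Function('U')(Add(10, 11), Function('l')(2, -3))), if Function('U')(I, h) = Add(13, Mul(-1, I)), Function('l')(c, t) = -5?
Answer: 976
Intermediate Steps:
Mul(-122, Function('U')(Add(10, 11), Function('l')(2, -3))) = Mul(-122, Add(13, Mul(-1, Add(10, 11)))) = Mul(-122, Add(13, Mul(-1, 21))) = Mul(-122, Add(13, -21)) = Mul(-122, -8) = 976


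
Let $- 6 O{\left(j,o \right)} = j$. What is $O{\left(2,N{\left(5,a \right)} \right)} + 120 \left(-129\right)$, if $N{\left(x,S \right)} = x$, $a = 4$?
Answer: $- \frac{46441}{3} \approx -15480.0$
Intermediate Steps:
$O{\left(j,o \right)} = - \frac{j}{6}$
$O{\left(2,N{\left(5,a \right)} \right)} + 120 \left(-129\right) = \left(- \frac{1}{6}\right) 2 + 120 \left(-129\right) = - \frac{1}{3} - 15480 = - \frac{46441}{3}$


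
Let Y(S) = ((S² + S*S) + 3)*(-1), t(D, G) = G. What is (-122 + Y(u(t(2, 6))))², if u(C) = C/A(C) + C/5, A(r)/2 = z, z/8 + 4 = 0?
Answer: 2661234306241/163840000 ≈ 16243.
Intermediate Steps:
z = -32 (z = -32 + 8*0 = -32 + 0 = -32)
A(r) = -64 (A(r) = 2*(-32) = -64)
u(C) = 59*C/320 (u(C) = C/(-64) + C/5 = C*(-1/64) + C*(⅕) = -C/64 + C/5 = 59*C/320)
Y(S) = -3 - 2*S² (Y(S) = ((S² + S²) + 3)*(-1) = (2*S² + 3)*(-1) = (3 + 2*S²)*(-1) = -3 - 2*S²)
(-122 + Y(u(t(2, 6))))² = (-122 + (-3 - 2*((59/320)*6)²))² = (-122 + (-3 - 2*(177/160)²))² = (-122 + (-3 - 2*31329/25600))² = (-122 + (-3 - 31329/12800))² = (-122 - 69729/12800)² = (-1631329/12800)² = 2661234306241/163840000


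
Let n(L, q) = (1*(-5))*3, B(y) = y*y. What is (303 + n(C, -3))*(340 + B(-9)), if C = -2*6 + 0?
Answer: 121248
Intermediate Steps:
B(y) = y**2
C = -12 (C = -12 + 0 = -12)
n(L, q) = -15 (n(L, q) = -5*3 = -15)
(303 + n(C, -3))*(340 + B(-9)) = (303 - 15)*(340 + (-9)**2) = 288*(340 + 81) = 288*421 = 121248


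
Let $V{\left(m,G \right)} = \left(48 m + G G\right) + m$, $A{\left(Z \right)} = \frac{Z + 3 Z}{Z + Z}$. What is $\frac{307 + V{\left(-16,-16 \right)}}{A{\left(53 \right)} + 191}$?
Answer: $- \frac{221}{193} \approx -1.1451$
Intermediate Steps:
$A{\left(Z \right)} = 2$ ($A{\left(Z \right)} = \frac{4 Z}{2 Z} = 4 Z \frac{1}{2 Z} = 2$)
$V{\left(m,G \right)} = G^{2} + 49 m$ ($V{\left(m,G \right)} = \left(48 m + G^{2}\right) + m = \left(G^{2} + 48 m\right) + m = G^{2} + 49 m$)
$\frac{307 + V{\left(-16,-16 \right)}}{A{\left(53 \right)} + 191} = \frac{307 + \left(\left(-16\right)^{2} + 49 \left(-16\right)\right)}{2 + 191} = \frac{307 + \left(256 - 784\right)}{193} = \left(307 - 528\right) \frac{1}{193} = \left(-221\right) \frac{1}{193} = - \frac{221}{193}$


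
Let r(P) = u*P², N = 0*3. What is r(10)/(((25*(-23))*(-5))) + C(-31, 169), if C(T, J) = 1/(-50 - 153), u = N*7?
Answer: -1/203 ≈ -0.0049261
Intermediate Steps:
N = 0
u = 0 (u = 0*7 = 0)
C(T, J) = -1/203 (C(T, J) = 1/(-203) = -1/203)
r(P) = 0 (r(P) = 0*P² = 0)
r(10)/(((25*(-23))*(-5))) + C(-31, 169) = 0/(((25*(-23))*(-5))) - 1/203 = 0/((-575*(-5))) - 1/203 = 0/2875 - 1/203 = 0*(1/2875) - 1/203 = 0 - 1/203 = -1/203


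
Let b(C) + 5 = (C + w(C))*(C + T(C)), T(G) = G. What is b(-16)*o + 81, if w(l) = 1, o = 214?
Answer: 101731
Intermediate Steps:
b(C) = -5 + 2*C*(1 + C) (b(C) = -5 + (C + 1)*(C + C) = -5 + (1 + C)*(2*C) = -5 + 2*C*(1 + C))
b(-16)*o + 81 = (-5 + 2*(-16) + 2*(-16)²)*214 + 81 = (-5 - 32 + 2*256)*214 + 81 = (-5 - 32 + 512)*214 + 81 = 475*214 + 81 = 101650 + 81 = 101731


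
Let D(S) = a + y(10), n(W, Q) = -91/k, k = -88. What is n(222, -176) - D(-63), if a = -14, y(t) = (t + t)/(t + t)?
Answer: 1235/88 ≈ 14.034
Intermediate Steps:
y(t) = 1 (y(t) = (2*t)/((2*t)) = (2*t)*(1/(2*t)) = 1)
n(W, Q) = 91/88 (n(W, Q) = -91/(-88) = -91*(-1/88) = 91/88)
D(S) = -13 (D(S) = -14 + 1 = -13)
n(222, -176) - D(-63) = 91/88 - 1*(-13) = 91/88 + 13 = 1235/88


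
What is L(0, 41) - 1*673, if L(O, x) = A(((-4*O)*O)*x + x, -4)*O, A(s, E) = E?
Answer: -673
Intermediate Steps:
L(O, x) = -4*O
L(0, 41) - 1*673 = -4*0 - 1*673 = 0 - 673 = -673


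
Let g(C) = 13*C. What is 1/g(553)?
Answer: 1/7189 ≈ 0.00013910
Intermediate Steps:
1/g(553) = 1/(13*553) = 1/7189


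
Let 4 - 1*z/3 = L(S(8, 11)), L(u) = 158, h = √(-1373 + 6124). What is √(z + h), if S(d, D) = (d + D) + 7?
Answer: √(-462 + √4751) ≈ 19.826*I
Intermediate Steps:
S(d, D) = 7 + D + d (S(d, D) = (D + d) + 7 = 7 + D + d)
h = √4751 ≈ 68.927
z = -462 (z = 12 - 3*158 = 12 - 474 = -462)
√(z + h) = √(-462 + √4751)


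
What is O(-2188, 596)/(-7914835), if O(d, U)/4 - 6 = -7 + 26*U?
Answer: -12396/1582967 ≈ -0.0078309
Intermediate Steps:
O(d, U) = -4 + 104*U (O(d, U) = 24 + 4*(-7 + 26*U) = 24 + (-28 + 104*U) = -4 + 104*U)
O(-2188, 596)/(-7914835) = (-4 + 104*596)/(-7914835) = (-4 + 61984)*(-1/7914835) = 61980*(-1/7914835) = -12396/1582967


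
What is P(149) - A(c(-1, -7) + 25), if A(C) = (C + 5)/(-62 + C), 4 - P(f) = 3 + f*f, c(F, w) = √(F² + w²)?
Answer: -29280640/1319 + 335*√2/1319 ≈ -22199.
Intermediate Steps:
P(f) = 1 - f² (P(f) = 4 - (3 + f*f) = 4 - (3 + f²) = 4 + (-3 - f²) = 1 - f²)
A(C) = (5 + C)/(-62 + C)
P(149) - A(c(-1, -7) + 25) = (1 - 1*149²) - (5 + (√((-1)² + (-7)²) + 25))/(-62 + (√((-1)² + (-7)²) + 25)) = (1 - 1*22201) - (5 + (√(1 + 49) + 25))/(-62 + (√(1 + 49) + 25)) = (1 - 22201) - (5 + (√50 + 25))/(-62 + (√50 + 25)) = -22200 - (5 + (5*√2 + 25))/(-62 + (5*√2 + 25)) = -22200 - (5 + (25 + 5*√2))/(-62 + (25 + 5*√2)) = -22200 - (30 + 5*√2)/(-37 + 5*√2)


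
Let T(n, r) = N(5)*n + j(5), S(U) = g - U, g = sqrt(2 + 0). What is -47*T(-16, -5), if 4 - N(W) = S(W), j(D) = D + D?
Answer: 6298 - 752*sqrt(2) ≈ 5234.5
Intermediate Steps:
g = sqrt(2) ≈ 1.4142
S(U) = sqrt(2) - U
j(D) = 2*D
N(W) = 4 + W - sqrt(2) (N(W) = 4 - (sqrt(2) - W) = 4 + (W - sqrt(2)) = 4 + W - sqrt(2))
T(n, r) = 10 + n*(9 - sqrt(2)) (T(n, r) = (4 + 5 - sqrt(2))*n + 2*5 = (9 - sqrt(2))*n + 10 = n*(9 - sqrt(2)) + 10 = 10 + n*(9 - sqrt(2)))
-47*T(-16, -5) = -47*(10 - 16*(9 - sqrt(2))) = -47*(10 + (-144 + 16*sqrt(2))) = -47*(-134 + 16*sqrt(2)) = 6298 - 752*sqrt(2)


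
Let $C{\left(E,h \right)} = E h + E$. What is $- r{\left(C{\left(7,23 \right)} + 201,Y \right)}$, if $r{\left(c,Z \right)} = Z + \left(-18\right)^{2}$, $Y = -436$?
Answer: $112$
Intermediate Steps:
$C{\left(E,h \right)} = E + E h$
$r{\left(c,Z \right)} = 324 + Z$ ($r{\left(c,Z \right)} = Z + 324 = 324 + Z$)
$- r{\left(C{\left(7,23 \right)} + 201,Y \right)} = - (324 - 436) = \left(-1\right) \left(-112\right) = 112$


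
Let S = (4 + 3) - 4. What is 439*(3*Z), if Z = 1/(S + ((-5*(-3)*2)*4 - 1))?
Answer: 1317/122 ≈ 10.795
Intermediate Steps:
S = 3 (S = 7 - 4 = 3)
Z = 1/122 (Z = 1/(3 + ((-5*(-3)*2)*4 - 1)) = 1/(3 + ((15*2)*4 - 1)) = 1/(3 + (30*4 - 1)) = 1/(3 + (120 - 1)) = 1/(3 + 119) = 1/122 ≈ 0.0081967)
439*(3*Z) = 439*(3*(1/122)) = 439*(3/122) = 1317/122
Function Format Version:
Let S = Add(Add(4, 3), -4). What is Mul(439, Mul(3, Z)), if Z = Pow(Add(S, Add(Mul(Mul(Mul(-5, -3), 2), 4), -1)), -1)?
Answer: Rational(1317, 122) ≈ 10.795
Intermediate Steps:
S = 3 (S = Add(7, -4) = 3)
Z = Rational(1, 122) (Z = Pow(Add(3, Add(Mul(Mul(Mul(-5, -3), 2), 4), -1)), -1) = Pow(Add(3, Add(Mul(Mul(15, 2), 4), -1)), -1) = Pow(Add(3, Add(Mul(30, 4), -1)), -1) = Pow(Add(3, Add(120, -1)), -1) = Pow(Add(3, 119), -1) = Pow(122, -1) = Rational(1, 122) ≈ 0.0081967)
Mul(439, Mul(3, Z)) = Mul(439, Mul(3, Rational(1, 122))) = Mul(439, Rational(3, 122)) = Rational(1317, 122)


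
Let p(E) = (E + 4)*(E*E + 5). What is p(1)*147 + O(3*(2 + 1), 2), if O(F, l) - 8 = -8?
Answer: 4410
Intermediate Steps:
O(F, l) = 0 (O(F, l) = 8 - 8 = 0)
p(E) = (4 + E)*(5 + E²) (p(E) = (4 + E)*(E² + 5) = (4 + E)*(5 + E²))
p(1)*147 + O(3*(2 + 1), 2) = (20 + 1³ + 4*1² + 5*1)*147 + 0 = (20 + 1 + 4*1 + 5)*147 + 0 = (20 + 1 + 4 + 5)*147 + 0 = 30*147 + 0 = 4410 + 0 = 4410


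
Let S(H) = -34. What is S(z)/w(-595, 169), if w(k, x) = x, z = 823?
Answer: -34/169 ≈ -0.20118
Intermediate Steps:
S(z)/w(-595, 169) = -34/169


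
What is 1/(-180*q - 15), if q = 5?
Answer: -1/915 ≈ -0.0010929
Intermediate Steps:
1/(-180*q - 15) = 1/(-180*5 - 15) = 1/(-900 - 15) = 1/(-915) = -1/915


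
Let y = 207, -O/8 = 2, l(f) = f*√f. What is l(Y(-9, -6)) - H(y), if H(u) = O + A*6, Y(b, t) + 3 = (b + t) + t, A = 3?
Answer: -2 - 48*I*√6 ≈ -2.0 - 117.58*I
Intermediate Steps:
Y(b, t) = -3 + b + 2*t (Y(b, t) = -3 + ((b + t) + t) = -3 + (b + 2*t) = -3 + b + 2*t)
l(f) = f^(3/2)
O = -16 (O = -8*2 = -16)
H(u) = 2 (H(u) = -16 + 3*6 = -16 + 18 = 2)
l(Y(-9, -6)) - H(y) = (-3 - 9 + 2*(-6))^(3/2) - 1*2 = (-3 - 9 - 12)^(3/2) - 2 = (-24)^(3/2) - 2 = -48*I*√6 - 2 = -2 - 48*I*√6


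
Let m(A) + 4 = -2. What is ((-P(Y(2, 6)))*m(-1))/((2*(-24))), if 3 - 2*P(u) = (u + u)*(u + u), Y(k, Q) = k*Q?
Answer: 573/16 ≈ 35.813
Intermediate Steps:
m(A) = -6 (m(A) = -4 - 2 = -6)
Y(k, Q) = Q*k
P(u) = 3/2 - 2*u**2 (P(u) = 3/2 - (u + u)*(u + u)/2 = 3/2 - 2*u*2*u/2 = 3/2 - 2*u**2)
((-P(Y(2, 6)))*m(-1))/((2*(-24))) = (-(3/2 - 2*(6*2)**2)*(-6))/((2*(-24))) = (-(3/2 - 2*12**2)*(-6))/(-48) = (-(3/2 - 2*144)*(-6))*(-1/48) = (-(3/2 - 288)*(-6))*(-1/48) = (-1*(-573/2)*(-6))*(-1/48) = ((573/2)*(-6))*(-1/48) = -1719*(-1/48) = 573/16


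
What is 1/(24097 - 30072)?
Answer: -1/5975 ≈ -0.00016736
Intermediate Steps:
1/(24097 - 30072) = 1/(-5975) = -1/5975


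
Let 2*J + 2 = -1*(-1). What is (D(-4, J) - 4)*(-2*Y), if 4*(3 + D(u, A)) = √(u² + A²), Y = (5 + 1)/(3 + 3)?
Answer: 14 - √65/4 ≈ 11.984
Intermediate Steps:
Y = 1 (Y = 6/6 = 6*(⅙) = 1)
J = -½ (J = -1 + (-1*(-1))/2 = -1 + (½)*1 = -1 + ½ = -½ ≈ -0.50000)
D(u, A) = -3 + √(A² + u²)/4 (D(u, A) = -3 + √(u² + A²)/4 = -3 + √(A² + u²)/4)
(D(-4, J) - 4)*(-2*Y) = ((-3 + √((-½)² + (-4)²)/4) - 4)*(-2*1) = ((-3 + √(¼ + 16)/4) - 4)*(-2) = ((-3 + √(65/4)/4) - 4)*(-2) = ((-3 + (√65/2)/4) - 4)*(-2) = ((-3 + √65/8) - 4)*(-2) = (-7 + √65/8)*(-2) = 14 - √65/4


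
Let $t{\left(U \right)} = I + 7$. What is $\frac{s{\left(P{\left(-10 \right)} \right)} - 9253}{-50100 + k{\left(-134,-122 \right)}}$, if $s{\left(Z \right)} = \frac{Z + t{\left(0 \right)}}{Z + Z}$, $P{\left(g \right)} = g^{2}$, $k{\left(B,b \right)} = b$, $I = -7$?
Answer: $\frac{18505}{100444} \approx 0.18423$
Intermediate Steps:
$t{\left(U \right)} = 0$ ($t{\left(U \right)} = -7 + 7 = 0$)
$s{\left(Z \right)} = \frac{1}{2}$ ($s{\left(Z \right)} = \frac{Z + 0}{Z + Z} = \frac{Z}{2 Z} = Z \frac{1}{2 Z} = \frac{1}{2}$)
$\frac{s{\left(P{\left(-10 \right)} \right)} - 9253}{-50100 + k{\left(-134,-122 \right)}} = \frac{\frac{1}{2} - 9253}{-50100 - 122} = - \frac{18505}{2 \left(-50222\right)} = \left(- \frac{18505}{2}\right) \left(- \frac{1}{50222}\right) = \frac{18505}{100444}$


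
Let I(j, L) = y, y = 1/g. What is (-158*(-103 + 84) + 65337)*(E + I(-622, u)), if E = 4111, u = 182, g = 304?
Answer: 85406323555/304 ≈ 2.8094e+8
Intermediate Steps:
y = 1/304 ≈ 0.0032895
I(j, L) = 1/304
(-158*(-103 + 84) + 65337)*(E + I(-622, u)) = (-158*(-103 + 84) + 65337)*(4111 + 1/304) = (-158*(-19) + 65337)*(1249745/304) = (3002 + 65337)*(1249745/304) = 68339*(1249745/304) = 85406323555/304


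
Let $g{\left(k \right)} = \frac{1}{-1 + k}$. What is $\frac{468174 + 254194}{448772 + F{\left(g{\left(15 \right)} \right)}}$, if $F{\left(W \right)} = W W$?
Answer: $\frac{141584128}{87959313} \approx 1.6097$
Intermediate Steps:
$F{\left(W \right)} = W^{2}$
$\frac{468174 + 254194}{448772 + F{\left(g{\left(15 \right)} \right)}} = \frac{468174 + 254194}{448772 + \left(\frac{1}{-1 + 15}\right)^{2}} = \frac{722368}{448772 + \left(\frac{1}{14}\right)^{2}} = \frac{722368}{448772 + \frac{1}{196}} = \frac{722368}{\frac{87959313}{196}} = 722368 \cdot \frac{196}{87959313} = \frac{141584128}{87959313}$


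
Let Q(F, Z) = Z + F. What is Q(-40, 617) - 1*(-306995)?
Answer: 307572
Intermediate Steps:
Q(F, Z) = F + Z
Q(-40, 617) - 1*(-306995) = (-40 + 617) - 1*(-306995) = 577 + 306995 = 307572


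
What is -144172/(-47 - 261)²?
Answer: -5149/3388 ≈ -1.5198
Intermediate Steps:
-144172/(-47 - 261)² = -144172/((-308)²) = -144172/94864 = -144172*1/94864 = -5149/3388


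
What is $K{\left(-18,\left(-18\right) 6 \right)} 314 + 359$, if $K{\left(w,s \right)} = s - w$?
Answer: $-27901$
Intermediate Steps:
$K{\left(-18,\left(-18\right) 6 \right)} 314 + 359 = \left(\left(-18\right) 6 - -18\right) 314 + 359 = \left(-108 + 18\right) 314 + 359 = \left(-90\right) 314 + 359 = -28260 + 359 = -27901$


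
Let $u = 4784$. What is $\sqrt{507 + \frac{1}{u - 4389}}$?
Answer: $\frac{\sqrt{79105070}}{395} \approx 22.517$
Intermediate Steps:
$\sqrt{507 + \frac{1}{u - 4389}} = \sqrt{507 + \frac{1}{4784 - 4389}} = \sqrt{507 + \frac{1}{395}} = \sqrt{\frac{200266}{395}} = \frac{\sqrt{79105070}}{395}$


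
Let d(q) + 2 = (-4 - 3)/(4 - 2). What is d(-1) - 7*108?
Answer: -1523/2 ≈ -761.50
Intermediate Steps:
d(q) = -11/2 (d(q) = -2 + (-4 - 3)/(4 - 2) = -2 - 7/2 = -11/2)
d(-1) - 7*108 = -11/2 - 7*108 = -11/2 - 756 = -1523/2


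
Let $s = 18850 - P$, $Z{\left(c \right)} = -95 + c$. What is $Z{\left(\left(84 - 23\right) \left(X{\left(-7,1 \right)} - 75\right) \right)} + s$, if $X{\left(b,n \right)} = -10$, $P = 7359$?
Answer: $6211$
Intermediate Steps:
$s = 11491$ ($s = 18850 - 7359 = 11491$)
$Z{\left(\left(84 - 23\right) \left(X{\left(-7,1 \right)} - 75\right) \right)} + s = \left(-95 + \left(84 - 23\right) \left(-10 - 75\right)\right) + 11491 = \left(-95 + 61 \left(-85\right)\right) + 11491 = \left(-95 - 5185\right) + 11491 = -5280 + 11491 = 6211$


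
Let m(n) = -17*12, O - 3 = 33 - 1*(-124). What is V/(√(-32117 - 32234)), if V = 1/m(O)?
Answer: I*√64351/13127604 ≈ 1.9324e-5*I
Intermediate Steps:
O = 160 (O = 3 + (33 - 1*(-124)) = 3 + (33 + 124) = 3 + 157 = 160)
m(n) = -204
V = -1/204 (V = 1/(-204) = -1/204 ≈ -0.0049020)
V/(√(-32117 - 32234)) = -1/(204*√(-32117 - 32234)) = -(-I*√64351/64351)/204 = -(-1)*I*√64351/13127604 = I*√64351/13127604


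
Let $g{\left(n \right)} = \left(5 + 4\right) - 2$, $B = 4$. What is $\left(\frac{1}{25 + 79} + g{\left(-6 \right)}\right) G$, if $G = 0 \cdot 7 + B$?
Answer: $\frac{729}{26} \approx 28.038$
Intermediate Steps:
$G = 4$ ($G = 0 \cdot 7 + 4 = 0 + 4 = 4$)
$g{\left(n \right)} = 7$ ($g{\left(n \right)} = 9 - 2 = 7$)
$\left(\frac{1}{25 + 79} + g{\left(-6 \right)}\right) G = \left(\frac{1}{25 + 79} + 7\right) 4 = \left(\frac{1}{104} + 7\right) 4 = \frac{729}{104} \cdot 4 = \frac{729}{26}$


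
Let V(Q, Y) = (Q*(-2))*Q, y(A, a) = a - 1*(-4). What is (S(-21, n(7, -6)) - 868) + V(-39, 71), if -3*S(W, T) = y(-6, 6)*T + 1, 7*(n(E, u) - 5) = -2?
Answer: -82447/21 ≈ -3926.0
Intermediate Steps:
y(A, a) = 4 + a (y(A, a) = a + 4 = 4 + a)
n(E, u) = 33/7 (n(E, u) = 5 + (⅐)*(-2) = 5 - 2/7 = 33/7)
V(Q, Y) = -2*Q² (V(Q, Y) = (-2*Q)*Q = -2*Q²)
S(W, T) = -⅓ - 10*T/3 (S(W, T) = -((4 + 6)*T + 1)/3 = -(10*T + 1)/3 = -(1 + 10*T)/3 = -⅓ - 10*T/3)
(S(-21, n(7, -6)) - 868) + V(-39, 71) = ((-⅓ - 10/3*33/7) - 868) - 2*(-39)² = ((-⅓ - 110/7) - 868) - 2*1521 = (-337/21 - 868) - 3042 = -18565/21 - 3042 = -82447/21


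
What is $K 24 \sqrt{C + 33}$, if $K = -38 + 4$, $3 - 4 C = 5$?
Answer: $- 408 \sqrt{130} \approx -4651.9$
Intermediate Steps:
$C = - \frac{1}{2}$ ($C = \frac{3}{4} - \frac{5}{4} = - \frac{1}{2} \approx -0.5$)
$K = -34$
$K 24 \sqrt{C + 33} = \left(-34\right) 24 \sqrt{- \frac{1}{2} + 33} = - 816 \sqrt{\frac{65}{2}} = - 816 \frac{\sqrt{130}}{2} = - 408 \sqrt{130}$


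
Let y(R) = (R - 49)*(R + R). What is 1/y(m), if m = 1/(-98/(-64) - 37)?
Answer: 1288225/3561408 ≈ 0.36172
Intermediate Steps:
m = -32/1135 (m = 1/(-98*(-1/64) - 37) = 1/(49/32 - 37) = 1/(-1135/32) = -32/1135 ≈ -0.028194)
y(R) = 2*R*(-49 + R) (y(R) = (-49 + R)*(2*R) = 2*R*(-49 + R))
1/y(m) = 1/(2*(-32/1135)*(-49 - 32/1135)) = 1/(2*(-32/1135)*(-55647/1135)) = 1/(3561408/1288225) = 1288225/3561408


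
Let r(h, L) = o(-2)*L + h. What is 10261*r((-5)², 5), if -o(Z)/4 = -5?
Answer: 1282625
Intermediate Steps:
o(Z) = 20 (o(Z) = -4*(-5) = 20)
r(h, L) = h + 20*L (r(h, L) = 20*L + h = h + 20*L)
10261*r((-5)², 5) = 10261*((-5)² + 20*5) = 10261*(25 + 100) = 10261*125 = 1282625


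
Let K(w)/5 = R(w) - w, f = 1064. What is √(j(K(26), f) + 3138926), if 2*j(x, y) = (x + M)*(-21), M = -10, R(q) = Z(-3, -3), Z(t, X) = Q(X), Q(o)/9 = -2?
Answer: 7*√64109 ≈ 1772.4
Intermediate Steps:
Q(o) = -18 (Q(o) = 9*(-2) = -18)
Z(t, X) = -18
R(q) = -18
K(w) = -90 - 5*w (K(w) = 5*(-18 - w) = -90 - 5*w)
j(x, y) = 105 - 21*x/2 (j(x, y) = ((x - 10)*(-21))/2 = ((-10 + x)*(-21))/2 = (210 - 21*x)/2 = 105 - 21*x/2)
√(j(K(26), f) + 3138926) = √((105 - 21*(-90 - 5*26)/2) + 3138926) = √((105 - 21*(-90 - 130)/2) + 3138926) = √((105 - 21/2*(-220)) + 3138926) = √((105 + 2310) + 3138926) = √(2415 + 3138926) = √3141341 = 7*√64109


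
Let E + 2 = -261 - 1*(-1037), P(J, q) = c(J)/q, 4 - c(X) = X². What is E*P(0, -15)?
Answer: -1032/5 ≈ -206.40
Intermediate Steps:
c(X) = 4 - X²
P(J, q) = (4 - J²)/q
E = 774 (E = -2 + (-261 - 1*(-1037)) = -2 + (-261 + 1037) = -2 + 776 = 774)
E*P(0, -15) = 774*((4 - 1*0²)/(-15)) = 774*(-(4 - 1*0)/15) = 774*(-(4 + 0)/15) = 774*(-1/15*4) = 774*(-4/15) = -1032/5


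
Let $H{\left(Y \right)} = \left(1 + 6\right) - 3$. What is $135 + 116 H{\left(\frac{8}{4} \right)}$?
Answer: $599$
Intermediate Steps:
$H{\left(Y \right)} = 4$ ($H{\left(Y \right)} = 7 - 3 = 4$)
$135 + 116 H{\left(\frac{8}{4} \right)} = 135 + 116 \cdot 4 = 135 + 464 = 599$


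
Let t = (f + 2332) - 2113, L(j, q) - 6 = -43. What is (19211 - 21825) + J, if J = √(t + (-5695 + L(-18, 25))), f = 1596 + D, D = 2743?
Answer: -2614 + I*√1174 ≈ -2614.0 + 34.264*I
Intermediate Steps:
f = 4339 (f = 1596 + 2743 = 4339)
L(j, q) = -37 (L(j, q) = 6 - 43 = -37)
t = 4558 (t = (4339 + 2332) - 2113 = 6671 - 2113 = 4558)
J = I*√1174 (J = √(4558 + (-5695 - 37)) = √(4558 - 5732) = √(-1174) = I*√1174 ≈ 34.264*I)
(19211 - 21825) + J = (19211 - 21825) + I*√1174 = -2614 + I*√1174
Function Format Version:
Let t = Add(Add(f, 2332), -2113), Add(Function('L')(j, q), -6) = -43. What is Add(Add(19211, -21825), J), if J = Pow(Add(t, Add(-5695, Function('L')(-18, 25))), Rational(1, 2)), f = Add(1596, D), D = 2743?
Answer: Add(-2614, Mul(I, Pow(1174, Rational(1, 2)))) ≈ Add(-2614.0, Mul(34.264, I))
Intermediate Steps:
f = 4339 (f = Add(1596, 2743) = 4339)
Function('L')(j, q) = -37 (Function('L')(j, q) = Add(6, -43) = -37)
t = 4558 (t = Add(Add(4339, 2332), -2113) = Add(6671, -2113) = 4558)
J = Mul(I, Pow(1174, Rational(1, 2))) (J = Pow(Add(4558, Add(-5695, -37)), Rational(1, 2)) = Pow(Add(4558, -5732), Rational(1, 2)) = Pow(-1174, Rational(1, 2)) = Mul(I, Pow(1174, Rational(1, 2))) ≈ Mul(34.264, I))
Add(Add(19211, -21825), J) = Add(Add(19211, -21825), Mul(I, Pow(1174, Rational(1, 2)))) = Add(-2614, Mul(I, Pow(1174, Rational(1, 2))))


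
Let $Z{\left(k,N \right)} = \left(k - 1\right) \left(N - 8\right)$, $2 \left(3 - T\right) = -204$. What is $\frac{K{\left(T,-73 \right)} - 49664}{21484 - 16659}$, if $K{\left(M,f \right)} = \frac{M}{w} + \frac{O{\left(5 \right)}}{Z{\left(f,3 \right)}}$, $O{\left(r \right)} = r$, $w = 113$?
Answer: $- \frac{83056497}{8069330} \approx -10.293$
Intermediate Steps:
$T = 105$ ($T = 3 - -102 = 3 + 102 = 105$)
$Z{\left(k,N \right)} = \left(-1 + k\right) \left(-8 + N\right)$
$K{\left(M,f \right)} = \frac{5}{5 - 5 f} + \frac{M}{113}$ ($K{\left(M,f \right)} = \frac{M}{113} + \frac{5}{8 - 3 - 8 f + 3 f} = M \frac{1}{113} + \frac{5}{8 - 3 - 8 f + 3 f} = \frac{M}{113} + \frac{5}{5 - 5 f} = \frac{5}{5 - 5 f} + \frac{M}{113}$)
$\frac{K{\left(T,-73 \right)} - 49664}{21484 - 16659} = \frac{\frac{-113 + 105 \left(-1 - 73\right)}{113 \left(-1 - 73\right)} - 49664}{21484 - 16659} = \frac{\frac{-113 + 105 \left(-74\right)}{113 \left(-74\right)} - 49664}{4825} = \left(\frac{1}{113} \left(- \frac{1}{74}\right) \left(-113 - 7770\right) - 49664\right) \frac{1}{4825} = \left(\frac{1}{113} \left(- \frac{1}{74}\right) \left(-7883\right) - 49664\right) \frac{1}{4825} = \left(\frac{7883}{8362} - 49664\right) \frac{1}{4825} = \left(- \frac{415282485}{8362}\right) \frac{1}{4825} = - \frac{83056497}{8069330}$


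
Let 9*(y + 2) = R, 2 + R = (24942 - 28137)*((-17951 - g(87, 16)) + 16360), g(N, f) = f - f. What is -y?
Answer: -5083225/9 ≈ -5.6480e+5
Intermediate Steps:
g(N, f) = 0
R = 5083243 (R = -2 + (24942 - 28137)*((-17951 - 1*0) + 16360) = -2 - 3195*((-17951 + 0) + 16360) = -2 - 3195*(-17951 + 16360) = -2 - 3195*(-1591) = -2 + 5083245 = 5083243)
y = 5083225/9 (y = -2 + (1/9)*5083243 = -2 + 5083243/9 = 5083225/9 ≈ 5.6480e+5)
-y = -1*5083225/9 = -5083225/9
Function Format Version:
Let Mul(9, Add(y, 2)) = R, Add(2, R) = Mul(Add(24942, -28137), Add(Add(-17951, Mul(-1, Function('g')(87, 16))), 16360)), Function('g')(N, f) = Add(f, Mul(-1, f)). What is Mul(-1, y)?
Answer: Rational(-5083225, 9) ≈ -5.6480e+5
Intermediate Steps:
Function('g')(N, f) = 0
R = 5083243 (R = Add(-2, Mul(Add(24942, -28137), Add(Add(-17951, Mul(-1, 0)), 16360))) = Add(-2, Mul(-3195, Add(Add(-17951, 0), 16360))) = Add(-2, Mul(-3195, Add(-17951, 16360))) = Add(-2, Mul(-3195, -1591)) = Add(-2, 5083245) = 5083243)
y = Rational(5083225, 9) (y = Add(-2, Mul(Rational(1, 9), 5083243)) = Add(-2, Rational(5083243, 9)) = Rational(5083225, 9) ≈ 5.6480e+5)
Mul(-1, y) = Mul(-1, Rational(5083225, 9)) = Rational(-5083225, 9)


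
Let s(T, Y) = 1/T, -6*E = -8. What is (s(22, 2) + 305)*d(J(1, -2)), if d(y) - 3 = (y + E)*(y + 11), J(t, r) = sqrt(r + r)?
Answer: 91717/22 + 82769*I/11 ≈ 4169.0 + 7524.5*I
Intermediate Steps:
E = 4/3 (E = -1/6*(-8) = 4/3 ≈ 1.3333)
J(t, r) = sqrt(2)*sqrt(r) (J(t, r) = sqrt(2*r) = sqrt(2)*sqrt(r))
d(y) = 3 + (11 + y)*(4/3 + y) (d(y) = 3 + (y + 4/3)*(y + 11) = 3 + (4/3 + y)*(11 + y) = 3 + (11 + y)*(4/3 + y))
(s(22, 2) + 305)*d(J(1, -2)) = (1/22 + 305)*(53/3 + (sqrt(2)*sqrt(-2))**2 + 37*(sqrt(2)*sqrt(-2))/3) = (1/22 + 305)*(53/3 + (sqrt(2)*(I*sqrt(2)))**2 + 37*(sqrt(2)*(I*sqrt(2)))/3) = 6711*(53/3 + (2*I)**2 + 37*(2*I)/3)/22 = 6711*(53/3 - 4 + 74*I/3)/22 = 6711*(41/3 + 74*I/3)/22 = 91717/22 + 82769*I/11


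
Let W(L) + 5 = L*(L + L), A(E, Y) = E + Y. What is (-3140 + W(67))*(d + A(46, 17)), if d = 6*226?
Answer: 8277027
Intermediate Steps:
d = 1356
W(L) = -5 + 2*L**2 (W(L) = -5 + L*(L + L) = -5 + L*(2*L) = -5 + 2*L**2)
(-3140 + W(67))*(d + A(46, 17)) = (-3140 + (-5 + 2*67**2))*(1356 + (46 + 17)) = (-3140 + (-5 + 2*4489))*(1356 + 63) = (-3140 + (-5 + 8978))*1419 = (-3140 + 8973)*1419 = 5833*1419 = 8277027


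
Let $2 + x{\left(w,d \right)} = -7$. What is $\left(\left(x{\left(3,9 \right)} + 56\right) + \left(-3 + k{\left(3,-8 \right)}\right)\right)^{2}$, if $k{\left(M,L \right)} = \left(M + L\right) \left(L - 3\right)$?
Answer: $9801$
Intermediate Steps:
$x{\left(w,d \right)} = -9$ ($x{\left(w,d \right)} = -2 - 7 = -9$)
$k{\left(M,L \right)} = \left(-3 + L\right) \left(L + M\right)$ ($k{\left(M,L \right)} = \left(L + M\right) \left(-3 + L\right) = \left(-3 + L\right) \left(L + M\right)$)
$\left(\left(x{\left(3,9 \right)} + 56\right) + \left(-3 + k{\left(3,-8 \right)}\right)\right)^{2} = \left(\left(-9 + 56\right) - -52\right)^{2} = \left(47 + \left(-3 + \left(64 + 24 - 9 - 24\right)\right)\right)^{2} = \left(47 + \left(-3 + 55\right)\right)^{2} = \left(47 + 52\right)^{2} = 99^{2} = 9801$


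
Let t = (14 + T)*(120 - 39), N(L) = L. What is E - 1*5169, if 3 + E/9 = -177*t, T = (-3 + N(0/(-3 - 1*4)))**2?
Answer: -2972955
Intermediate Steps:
T = 9 (T = (-3 + 0/(-3 - 1*4))**2 = (-3 + 0/(-3 - 4))**2 = (-3 + 0/(-7))**2 = (-3 + 0*(-1/7))**2 = (-3 + 0)**2 = (-3)**2 = 9)
t = 1863 (t = (14 + 9)*(120 - 39) = 23*81 = 1863)
E = -2967786 (E = -27 + 9*(-177*1863) = -27 + 9*(-329751) = -27 - 2967759 = -2967786)
E - 1*5169 = -2967786 - 1*5169 = -2967786 - 5169 = -2972955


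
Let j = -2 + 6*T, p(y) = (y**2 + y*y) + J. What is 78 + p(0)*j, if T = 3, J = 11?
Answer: 254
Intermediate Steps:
p(y) = 11 + 2*y**2 (p(y) = (y**2 + y*y) + 11 = (y**2 + y**2) + 11 = 2*y**2 + 11 = 11 + 2*y**2)
j = 16 (j = -2 + 6*3 = -2 + 18 = 16)
78 + p(0)*j = 78 + (11 + 2*0**2)*16 = 78 + (11 + 2*0)*16 = 78 + (11 + 0)*16 = 78 + 11*16 = 78 + 176 = 254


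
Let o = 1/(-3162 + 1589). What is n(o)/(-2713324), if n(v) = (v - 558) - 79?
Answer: 501001/2134029326 ≈ 0.00023477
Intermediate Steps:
o = -1/1573 (o = 1/(-1573) = -1/1573 ≈ -0.00063573)
n(v) = -637 + v (n(v) = (-558 + v) - 79 = -637 + v)
n(o)/(-2713324) = (-637 - 1/1573)/(-2713324) = -1002002/1573*(-1/2713324) = 501001/2134029326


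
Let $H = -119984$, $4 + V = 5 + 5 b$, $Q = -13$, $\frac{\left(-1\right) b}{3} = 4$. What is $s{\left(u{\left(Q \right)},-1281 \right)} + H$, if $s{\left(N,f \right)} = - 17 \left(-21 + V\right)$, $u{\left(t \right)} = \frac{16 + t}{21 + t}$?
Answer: $-118624$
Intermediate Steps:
$b = -12$ ($b = \left(-3\right) 4 = -12$)
$V = -59$ ($V = -4 + \left(5 + 5 \left(-12\right)\right) = -4 + \left(5 - 60\right) = -4 - 55 = -59$)
$u{\left(t \right)} = \frac{16 + t}{21 + t}$
$s{\left(N,f \right)} = 1360$ ($s{\left(N,f \right)} = - 17 \left(-21 - 59\right) = \left(-17\right) \left(-80\right) = 1360$)
$s{\left(u{\left(Q \right)},-1281 \right)} + H = 1360 - 119984 = -118624$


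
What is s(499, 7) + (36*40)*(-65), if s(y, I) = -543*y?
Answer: -364557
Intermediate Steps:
s(499, 7) + (36*40)*(-65) = -543*499 + (36*40)*(-65) = -270957 + 1440*(-65) = -270957 - 93600 = -364557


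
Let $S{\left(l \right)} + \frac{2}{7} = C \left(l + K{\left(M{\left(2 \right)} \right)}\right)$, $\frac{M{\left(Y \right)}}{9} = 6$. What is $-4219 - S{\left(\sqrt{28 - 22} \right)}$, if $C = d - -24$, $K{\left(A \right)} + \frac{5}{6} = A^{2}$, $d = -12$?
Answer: $- \frac{274405}{7} - 12 \sqrt{6} \approx -39230.0$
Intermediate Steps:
$M{\left(Y \right)} = 54$ ($M{\left(Y \right)} = 9 \cdot 6 = 54$)
$K{\left(A \right)} = - \frac{5}{6} + A^{2}$
$C = 12$ ($C = -12 - -24 = -12 + 24 = 12$)
$S{\left(l \right)} = \frac{244872}{7} + 12 l$ ($S{\left(l \right)} = - \frac{2}{7} + 12 \left(l - \left(\frac{5}{6} - 54^{2}\right)\right) = - \frac{2}{7} + 12 \left(l + \left(- \frac{5}{6} + 2916\right)\right) = - \frac{2}{7} + 12 \left(l + \frac{17491}{6}\right) = - \frac{2}{7} + 12 \left(\frac{17491}{6} + l\right) = - \frac{2}{7} + \left(34982 + 12 l\right) = \frac{244872}{7} + 12 l$)
$-4219 - S{\left(\sqrt{28 - 22} \right)} = -4219 - \left(\frac{244872}{7} + 12 \sqrt{28 - 22}\right) = -4219 - \left(\frac{244872}{7} + 12 \sqrt{6}\right) = - \frac{274405}{7} - 12 \sqrt{6}$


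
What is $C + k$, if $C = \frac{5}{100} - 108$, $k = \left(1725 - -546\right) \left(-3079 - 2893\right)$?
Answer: $- \frac{271250399}{20} \approx -1.3563 \cdot 10^{7}$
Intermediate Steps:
$k = -13562412$ ($k = \left(1725 + 546\right) \left(-5972\right) = 2271 \left(-5972\right) = -13562412$)
$C = - \frac{2159}{20}$ ($C = 5 \cdot \frac{1}{100} - 108 = \frac{1}{20} - 108 = - \frac{2159}{20} \approx -107.95$)
$C + k = - \frac{2159}{20} - 13562412 = - \frac{271250399}{20}$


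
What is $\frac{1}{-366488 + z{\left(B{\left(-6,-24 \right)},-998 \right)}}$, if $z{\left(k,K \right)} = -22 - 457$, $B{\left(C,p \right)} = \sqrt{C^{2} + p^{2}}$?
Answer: $- \frac{1}{366967} \approx -2.725 \cdot 10^{-6}$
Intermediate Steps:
$z{\left(k,K \right)} = -479$ ($z{\left(k,K \right)} = -22 - 457 = -479$)
$\frac{1}{-366488 + z{\left(B{\left(-6,-24 \right)},-998 \right)}} = \frac{1}{-366488 - 479} = \frac{1}{-366967} = - \frac{1}{366967}$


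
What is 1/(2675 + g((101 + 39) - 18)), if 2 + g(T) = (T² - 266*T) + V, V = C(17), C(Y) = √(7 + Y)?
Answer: -4965/73953667 - 2*√6/221861001 ≈ -6.7159e-5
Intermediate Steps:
V = 2*√6 (V = √(7 + 17) = √24 = 2*√6 ≈ 4.8990)
g(T) = -2 + T² - 266*T + 2*√6 (g(T) = -2 + ((T² - 266*T) + 2*√6) = -2 + (T² - 266*T + 2*√6) = -2 + T² - 266*T + 2*√6)
1/(2675 + g((101 + 39) - 18)) = 1/(2675 + (-2 + ((101 + 39) - 18)² - 266*((101 + 39) - 18) + 2*√6)) = 1/(2675 + (-2 + (140 - 18)² - 266*(140 - 18) + 2*√6)) = 1/(2675 + (-2 + 122² - 266*122 + 2*√6)) = 1/(2675 + (-2 + 14884 - 32452 + 2*√6)) = 1/(2675 + (-17570 + 2*√6)) = 1/(-14895 + 2*√6)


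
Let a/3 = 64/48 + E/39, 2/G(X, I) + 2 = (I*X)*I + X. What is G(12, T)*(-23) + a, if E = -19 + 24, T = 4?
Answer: 5458/1313 ≈ 4.1569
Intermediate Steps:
G(X, I) = 2/(-2 + X + X*I**2) (G(X, I) = 2/(-2 + ((I*X)*I + X)) = 2/(-2 + (X*I**2 + X)) = 2/(-2 + (X + X*I**2)) = 2/(-2 + X + X*I**2))
E = 5
a = 57/13 (a = 3*(64/48 + 5/39) = 3*(64*(1/48) + 5*(1/39)) = 3*(4/3 + 5/39) = 3*(19/13) = 57/13 ≈ 4.3846)
G(12, T)*(-23) + a = (2/(-2 + 12 + 12*4**2))*(-23) + 57/13 = (2/(-2 + 12 + 12*16))*(-23) + 57/13 = (2/(-2 + 12 + 192))*(-23) + 57/13 = (2/202)*(-23) + 57/13 = (2*(1/202))*(-23) + 57/13 = (1/101)*(-23) + 57/13 = -23/101 + 57/13 = 5458/1313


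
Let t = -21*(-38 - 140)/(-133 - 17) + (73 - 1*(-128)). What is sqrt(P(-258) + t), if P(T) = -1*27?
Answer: sqrt(3727)/5 ≈ 12.210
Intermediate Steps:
P(T) = -27
t = 4402/25 (t = -(-3738)/(-150) + (73 + 128) = -(-3738)*(-1)/150 + 201 = -21*89/75 + 201 = -623/25 + 201 = 4402/25 ≈ 176.08)
sqrt(P(-258) + t) = sqrt(-27 + 4402/25) = sqrt(3727/25) = sqrt(3727)/5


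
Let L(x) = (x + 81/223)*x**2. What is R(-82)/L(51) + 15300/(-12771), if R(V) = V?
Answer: -8445349939/7045773471 ≈ -1.1986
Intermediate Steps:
L(x) = x**2*(81/223 + x) (L(x) = (x + 81*(1/223))*x**2 = (x + 81/223)*x**2 = (81/223 + x)*x**2 = x**2*(81/223 + x))
R(-82)/L(51) + 15300/(-12771) = -82*1/(2601*(81/223 + 51)) + 15300/(-12771) = -82/(2601*(11454/223)) + 15300*(-1/12771) = -82/29791854/223 - 1700/1419 = -82*223/29791854 - 1700/1419 = -9143/14895927 - 1700/1419 = -8445349939/7045773471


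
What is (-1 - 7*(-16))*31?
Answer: 3441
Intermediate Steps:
(-1 - 7*(-16))*31 = (-1 + 112)*31 = 111*31 = 3441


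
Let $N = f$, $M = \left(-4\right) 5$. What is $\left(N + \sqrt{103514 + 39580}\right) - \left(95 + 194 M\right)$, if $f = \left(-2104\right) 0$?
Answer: $3785 + \sqrt{143094} \approx 4163.3$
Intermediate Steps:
$f = 0$
$M = -20$
$N = 0$
$\left(N + \sqrt{103514 + 39580}\right) - \left(95 + 194 M\right) = \left(0 + \sqrt{103514 + 39580}\right) - -3785 = \left(0 + \sqrt{143094}\right) + \left(-95 + 3880\right) = \sqrt{143094} + 3785 = 3785 + \sqrt{143094}$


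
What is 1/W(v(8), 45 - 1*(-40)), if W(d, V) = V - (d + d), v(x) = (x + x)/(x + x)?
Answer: 1/83 ≈ 0.012048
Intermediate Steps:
v(x) = 1 (v(x) = (2*x)/((2*x)) = (2*x)*(1/(2*x)) = 1)
W(d, V) = V - 2*d
1/W(v(8), 45 - 1*(-40)) = 1/((45 - 1*(-40)) - 2*1) = 1/((45 + 40) - 2) = 1/(85 - 2) = 1/83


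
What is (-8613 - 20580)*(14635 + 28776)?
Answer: -1267297323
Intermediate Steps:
(-8613 - 20580)*(14635 + 28776) = -29193*43411 = -1267297323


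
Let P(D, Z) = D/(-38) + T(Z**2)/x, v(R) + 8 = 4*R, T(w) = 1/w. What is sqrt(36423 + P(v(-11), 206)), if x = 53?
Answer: 11*sqrt(12953885130841)/207442 ≈ 190.85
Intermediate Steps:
v(R) = -8 + 4*R
P(D, Z) = -D/38 + 1/(53*Z**2) (P(D, Z) = D/(-38) + 1/(Z**2*53) = D*(-1/38) + (1/53)/Z**2 = -D/38 + 1/(53*Z**2))
sqrt(36423 + P(v(-11), 206)) = sqrt(36423 + (-(-8 + 4*(-11))/38 + (1/53)/206**2)) = sqrt(36423 + (-(-8 - 44)/38 + (1/53)*(1/42436))) = sqrt(36423 + (-1/38*(-52) + 1/2249108)) = sqrt(36423 + (26/19 + 1/2249108)) = sqrt(36423 + 58476827/42733052) = sqrt(1556524429823/42733052) = 11*sqrt(12953885130841)/207442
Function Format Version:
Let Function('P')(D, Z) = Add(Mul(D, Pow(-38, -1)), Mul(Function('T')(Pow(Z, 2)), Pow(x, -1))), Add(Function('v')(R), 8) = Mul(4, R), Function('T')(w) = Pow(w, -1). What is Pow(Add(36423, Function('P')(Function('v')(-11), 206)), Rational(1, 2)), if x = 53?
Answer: Mul(Rational(11, 207442), Pow(12953885130841, Rational(1, 2))) ≈ 190.85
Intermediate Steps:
Function('v')(R) = Add(-8, Mul(4, R))
Function('P')(D, Z) = Add(Mul(Rational(-1, 38), D), Mul(Rational(1, 53), Pow(Z, -2))) (Function('P')(D, Z) = Add(Mul(D, Pow(-38, -1)), Mul(Pow(Pow(Z, 2), -1), Pow(53, -1))) = Add(Mul(D, Rational(-1, 38)), Mul(Pow(Z, -2), Rational(1, 53))) = Add(Mul(Rational(-1, 38), D), Mul(Rational(1, 53), Pow(Z, -2))))
Pow(Add(36423, Function('P')(Function('v')(-11), 206)), Rational(1, 2)) = Pow(Add(36423, Add(Mul(Rational(-1, 38), Add(-8, Mul(4, -11))), Mul(Rational(1, 53), Pow(206, -2)))), Rational(1, 2)) = Pow(Add(36423, Add(Mul(Rational(-1, 38), Add(-8, -44)), Mul(Rational(1, 53), Rational(1, 42436)))), Rational(1, 2)) = Pow(Add(36423, Add(Mul(Rational(-1, 38), -52), Rational(1, 2249108))), Rational(1, 2)) = Pow(Add(36423, Add(Rational(26, 19), Rational(1, 2249108))), Rational(1, 2)) = Pow(Add(36423, Rational(58476827, 42733052)), Rational(1, 2)) = Pow(Rational(1556524429823, 42733052), Rational(1, 2)) = Mul(Rational(11, 207442), Pow(12953885130841, Rational(1, 2)))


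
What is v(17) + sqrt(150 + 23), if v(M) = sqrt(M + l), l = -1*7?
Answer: sqrt(10) + sqrt(173) ≈ 16.315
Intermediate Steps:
l = -7
v(M) = sqrt(-7 + M) (v(M) = sqrt(M - 7) = sqrt(-7 + M))
v(17) + sqrt(150 + 23) = sqrt(-7 + 17) + sqrt(150 + 23) = sqrt(10) + sqrt(173)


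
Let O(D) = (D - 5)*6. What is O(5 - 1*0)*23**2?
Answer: 0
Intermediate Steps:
O(D) = -30 + 6*D (O(D) = (-5 + D)*6 = -30 + 6*D)
O(5 - 1*0)*23**2 = (-30 + 6*(5 - 1*0))*23**2 = (-30 + 6*(5 + 0))*529 = (-30 + 6*5)*529 = (-30 + 30)*529 = 0*529 = 0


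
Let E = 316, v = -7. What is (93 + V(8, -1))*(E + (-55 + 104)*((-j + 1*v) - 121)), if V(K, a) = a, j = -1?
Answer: -543444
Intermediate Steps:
(93 + V(8, -1))*(E + (-55 + 104)*((-j + 1*v) - 121)) = (93 - 1)*(316 + (-55 + 104)*((-1*(-1) + 1*(-7)) - 121)) = 92*(316 + 49*((1 - 7) - 121)) = 92*(316 + 49*(-6 - 121)) = 92*(316 + 49*(-127)) = 92*(316 - 6223) = 92*(-5907) = -543444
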